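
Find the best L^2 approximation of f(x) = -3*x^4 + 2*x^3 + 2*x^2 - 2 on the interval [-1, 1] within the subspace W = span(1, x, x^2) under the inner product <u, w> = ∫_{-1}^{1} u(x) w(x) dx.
g(x) = -4*x^2/7 + 6*x/5 - 61/35

The best approximation g ∈ W is the orthogonal projection of f onto W. Writing g = a_0 + a_1 x + a_2 x^2, the coefficients solve the normal equations G · a = b where
  G_{ij} = <φ_i, φ_j> and b_i = <f, φ_i>, with φ_0 = 1, φ_1 = x, φ_2 = x^2.
G =
  [2, 0, 2/3]
  [0, 2/3, 0]
  [2/3, 0, 2/5],
b = (-58/15, 4/5, -146/105).
Solving gives a_0 = -61/35, a_1 = 6/5, a_2 = -4/7, so
  g(x) = -4*x^2/7 + 6*x/5 - 61/35.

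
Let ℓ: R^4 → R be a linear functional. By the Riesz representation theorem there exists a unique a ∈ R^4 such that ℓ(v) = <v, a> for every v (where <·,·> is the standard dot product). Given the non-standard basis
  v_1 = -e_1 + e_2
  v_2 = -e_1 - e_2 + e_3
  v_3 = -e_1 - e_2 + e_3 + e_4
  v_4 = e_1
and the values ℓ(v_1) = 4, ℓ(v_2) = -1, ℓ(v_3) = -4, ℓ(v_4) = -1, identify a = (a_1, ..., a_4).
a = (-1, 3, 1, -3)

Write a = (a_1, ..., a_4) in the standard basis. For each basis vector v_i, ℓ(v_i) = <v_i, a> is a linear equation in the a_j's. Collect the n equations into a matrix system V a = ℓ, where row i of V is v_i (expressed in the standard basis). Since V is invertible (lower-triangular with 1s on the diagonal, up to permutation), solve by back-substitution:
  V =
[[-1, 1, 0, 0],
 [-1, -1, 1, 0],
 [-1, -1, 1, 1],
 [1, 0, 0, 0]]
  V a = (4, -1, -4, -1)
Solving gives a = (-1, 3, 1, -3).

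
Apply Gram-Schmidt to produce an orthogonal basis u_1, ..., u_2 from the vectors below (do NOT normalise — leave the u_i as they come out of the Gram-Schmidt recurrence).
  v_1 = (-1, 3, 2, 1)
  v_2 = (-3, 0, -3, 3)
Orthogonal basis:
  u_1 = (-1, 3, 2, 1)
  u_2 = (-3, 0, -3, 3)

Apply the Gram-Schmidt recurrence
  u_1 = v_1
  u_i = v_i − Σ_{j<i} ((v_i · u_j) / (u_j · u_j)) · u_j.

Step by step this gives:
  u_1 = (-1, 3, 2, 1)
  u_2 = (-3, 0, -3, 3)

Orthogonality check:
  u_2 · u_1 = 0 (should be 0)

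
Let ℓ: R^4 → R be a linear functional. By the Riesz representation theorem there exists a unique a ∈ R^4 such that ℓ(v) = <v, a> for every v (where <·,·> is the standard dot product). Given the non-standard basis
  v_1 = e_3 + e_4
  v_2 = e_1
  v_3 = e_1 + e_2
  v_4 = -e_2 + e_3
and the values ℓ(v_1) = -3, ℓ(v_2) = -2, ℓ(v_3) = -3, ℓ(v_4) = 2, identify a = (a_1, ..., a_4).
a = (-2, -1, 1, -4)

Write a = (a_1, ..., a_4) in the standard basis. For each basis vector v_i, ℓ(v_i) = <v_i, a> is a linear equation in the a_j's. Collect the n equations into a matrix system V a = ℓ, where row i of V is v_i (expressed in the standard basis). Since V is invertible (lower-triangular with 1s on the diagonal, up to permutation), solve by back-substitution:
  V =
[[0, 0, 1, 1],
 [1, 0, 0, 0],
 [1, 1, 0, 0],
 [0, -1, 1, 0]]
  V a = (-3, -2, -3, 2)
Solving gives a = (-2, -1, 1, -4).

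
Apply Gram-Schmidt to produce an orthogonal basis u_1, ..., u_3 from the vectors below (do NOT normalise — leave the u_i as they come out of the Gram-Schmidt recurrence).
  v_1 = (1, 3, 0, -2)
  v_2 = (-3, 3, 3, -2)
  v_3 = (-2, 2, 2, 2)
Orthogonal basis:
  u_1 = (1, 3, 0, -2)
  u_2 = (-26/7, 6/7, 3, -4/7)
  u_3 = (30/167, 250/167, 40/167, 390/167)

Apply the Gram-Schmidt recurrence
  u_1 = v_1
  u_i = v_i − Σ_{j<i} ((v_i · u_j) / (u_j · u_j)) · u_j.

Step by step this gives:
  u_1 = (1, 3, 0, -2)
  u_2 = (-26/7, 6/7, 3, -4/7)
  u_3 = (30/167, 250/167, 40/167, 390/167)

Orthogonality check:
  u_2 · u_1 = 0 (should be 0)
  u_3 · u_1 = 0 (should be 0)
  u_3 · u_2 = 0 (should be 0)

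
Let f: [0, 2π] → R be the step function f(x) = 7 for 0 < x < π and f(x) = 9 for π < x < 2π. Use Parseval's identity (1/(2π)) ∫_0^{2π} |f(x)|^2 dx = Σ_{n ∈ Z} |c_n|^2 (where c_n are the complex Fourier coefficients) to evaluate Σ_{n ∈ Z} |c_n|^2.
Σ |c_n|^2 = 65

Parseval equates the L^2 energy of f (normalised by 1/(2π)) with the ℓ^2 sum of its Fourier coefficients: (1/(2π)) ∫_0^{2π} |f|^2 = Σ |c_n|^2.
Compute the left side: (1/(2π)) [∫_0^π 7^2 dx + ∫_π^{2π} 9^2 dx] = (1/(2π)) · (49π + 81π) = (49 + 81)/2 = 65.
So Σ_{n ∈ Z} |c_n|^2 = 65.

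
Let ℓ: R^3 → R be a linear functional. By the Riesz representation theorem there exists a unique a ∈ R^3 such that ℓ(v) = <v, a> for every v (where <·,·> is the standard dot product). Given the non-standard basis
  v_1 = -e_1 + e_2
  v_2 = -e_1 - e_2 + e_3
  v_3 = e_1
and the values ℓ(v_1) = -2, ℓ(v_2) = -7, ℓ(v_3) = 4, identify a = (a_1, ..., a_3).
a = (4, 2, -1)

Write a = (a_1, ..., a_3) in the standard basis. For each basis vector v_i, ℓ(v_i) = <v_i, a> is a linear equation in the a_j's. Collect the n equations into a matrix system V a = ℓ, where row i of V is v_i (expressed in the standard basis). Since V is invertible (lower-triangular with 1s on the diagonal, up to permutation), solve by back-substitution:
  V =
[[-1, 1, 0],
 [-1, -1, 1],
 [1, 0, 0]]
  V a = (-2, -7, 4)
Solving gives a = (4, 2, -1).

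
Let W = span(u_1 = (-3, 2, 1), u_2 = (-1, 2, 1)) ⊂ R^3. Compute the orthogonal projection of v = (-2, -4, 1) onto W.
proj_W(v) = (-2, -14/5, -7/5)

Set up U = [u_1 | ... | u_2] ∈ R^(3×2). The projector onto W = col(U) is P = U (U^T U)^(-1) U^T.
Compute U^T U =
  [14, 8]
  [8, 6],
and U^T v = (-1, -5).
Solve U^T U · c = U^T v for the coefficients: c = (17/10, -31/10). The projection is proj_W(v) = U c.
Check: (v - proj_W(v)) · u_1 = 0  (should be 0).
Check: (v - proj_W(v)) · u_2 = 0  (should be 0).
Result: proj_W(v) = (-2, -14/5, -7/5).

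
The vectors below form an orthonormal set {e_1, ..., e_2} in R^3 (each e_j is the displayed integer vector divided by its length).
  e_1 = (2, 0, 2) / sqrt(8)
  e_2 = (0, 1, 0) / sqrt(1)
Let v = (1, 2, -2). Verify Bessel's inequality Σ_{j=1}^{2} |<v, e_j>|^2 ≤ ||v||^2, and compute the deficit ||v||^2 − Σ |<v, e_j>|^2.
Σ |<v, e_j>|^2 = 9/2; ||v||^2 = 9; deficit = 9/2

Write each e_j = u_j / sqrt(<u_j, u_j>) where u_j is the displayed integer vector. Then <v, e_j> = <v, u_j> / sqrt(<u_j, u_j>), so |<v, e_j>|^2 = <v, u_j>^2 / <u_j, u_j>.
Coefficients: <v, e_1> = -2/sqrt(8), <v, e_2> = 2/sqrt(1).
Square and sum: Σ |<v, e_j>|^2 = 9/2.
Compute ||v||^2 = v·v = 9.
Deficit = 9 − 9/2 = 9/2 ≥ 0, confirming Bessel's inequality. (The deficit equals ||v − Σ <v,e_j> e_j||^2, the squared distance from v to span{e_j}.)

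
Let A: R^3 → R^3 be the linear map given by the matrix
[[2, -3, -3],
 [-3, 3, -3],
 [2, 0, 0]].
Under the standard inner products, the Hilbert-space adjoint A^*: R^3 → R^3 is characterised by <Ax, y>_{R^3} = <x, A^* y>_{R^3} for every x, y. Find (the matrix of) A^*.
A^* = A^T =
[[2, -3, 2],
 [-3, 3, 0],
 [-3, -3, 0]]

For real matrices with standard dot products, the defining identity <Ax, y> = <x, A^* y> gives (Ax)^T y = x^T (A^*) y, i.e. x^T A^T y = x^T (A^*) y. Since this holds for all x, y, we must have A^* = A^T. Therefore
A^* =
[[2, -3, 2],
 [-3, 3, 0],
 [-3, -3, 0]].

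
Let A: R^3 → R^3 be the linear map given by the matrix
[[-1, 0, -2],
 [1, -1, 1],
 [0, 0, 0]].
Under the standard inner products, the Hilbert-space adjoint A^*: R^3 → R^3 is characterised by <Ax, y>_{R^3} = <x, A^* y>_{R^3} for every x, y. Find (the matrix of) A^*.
A^* = A^T =
[[-1, 1, 0],
 [0, -1, 0],
 [-2, 1, 0]]

For real matrices with standard dot products, the defining identity <Ax, y> = <x, A^* y> gives (Ax)^T y = x^T (A^*) y, i.e. x^T A^T y = x^T (A^*) y. Since this holds for all x, y, we must have A^* = A^T. Therefore
A^* =
[[-1, 1, 0],
 [0, -1, 0],
 [-2, 1, 0]].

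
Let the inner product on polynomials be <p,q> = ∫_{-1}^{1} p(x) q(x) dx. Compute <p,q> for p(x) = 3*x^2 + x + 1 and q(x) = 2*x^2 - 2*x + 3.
<p,q> = 72/5

Expand the product: p(x)·q(x) = 6*x^4 - 4*x^3 + 9*x^2 + x + 3.
∫_{-1}^{1} of each monomial x^k gives [2/(k+1) if k even, 0 if k odd]. Integrating term-by-term (or equivalently evaluating the antiderivative F(x) = 6*x^5/5 - x^4 + 3*x^3 + x^2/2 + 3*x at the endpoints):
  F(1) − F(−1) = 67/10 − (-77/10) = 72/5.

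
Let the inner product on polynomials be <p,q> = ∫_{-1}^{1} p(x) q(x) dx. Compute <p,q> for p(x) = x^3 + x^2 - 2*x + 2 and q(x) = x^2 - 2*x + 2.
<p,q> = 194/15

Expand the product: p(x)·q(x) = x^5 - x^4 - 2*x^3 + 8*x^2 - 8*x + 4.
∫_{-1}^{1} of each monomial x^k gives [2/(k+1) if k even, 0 if k odd]. Integrating term-by-term (or equivalently evaluating the antiderivative F(x) = x^6/6 - x^5/5 - x^4/2 + 8*x^3/3 - 4*x^2 + 4*x at the endpoints):
  F(1) − F(−1) = 32/15 − (-54/5) = 194/15.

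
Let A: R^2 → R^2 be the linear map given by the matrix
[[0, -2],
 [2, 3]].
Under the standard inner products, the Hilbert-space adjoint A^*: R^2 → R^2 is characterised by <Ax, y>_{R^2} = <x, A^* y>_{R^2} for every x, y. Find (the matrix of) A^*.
A^* = A^T =
[[0, 2],
 [-2, 3]]

For real matrices with standard dot products, the defining identity <Ax, y> = <x, A^* y> gives (Ax)^T y = x^T (A^*) y, i.e. x^T A^T y = x^T (A^*) y. Since this holds for all x, y, we must have A^* = A^T. Therefore
A^* =
[[0, 2],
 [-2, 3]].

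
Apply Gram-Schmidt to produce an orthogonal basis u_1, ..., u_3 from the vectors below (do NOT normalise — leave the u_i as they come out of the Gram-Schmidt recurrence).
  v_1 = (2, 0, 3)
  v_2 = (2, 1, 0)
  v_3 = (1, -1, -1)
Orthogonal basis:
  u_1 = (2, 0, 3)
  u_2 = (18/13, 1, -12/13)
  u_3 = (33/49, -66/49, -22/49)

Apply the Gram-Schmidt recurrence
  u_1 = v_1
  u_i = v_i − Σ_{j<i} ((v_i · u_j) / (u_j · u_j)) · u_j.

Step by step this gives:
  u_1 = (2, 0, 3)
  u_2 = (18/13, 1, -12/13)
  u_3 = (33/49, -66/49, -22/49)

Orthogonality check:
  u_2 · u_1 = 0 (should be 0)
  u_3 · u_1 = 0 (should be 0)
  u_3 · u_2 = 0 (should be 0)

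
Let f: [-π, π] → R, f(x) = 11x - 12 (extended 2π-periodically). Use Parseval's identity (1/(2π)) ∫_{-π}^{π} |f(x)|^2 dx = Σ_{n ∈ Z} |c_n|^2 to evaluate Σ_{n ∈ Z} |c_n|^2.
Σ |c_n|^2 = 121π^2/3 + 144

Expand and integrate term by term over [-π, π]:
  ∫ (11x)^2 dx = 121·(2π^3/3); ∫ 2·11·(-12)·x dx = 0 (odd integrand); ∫ (-12)^2 dx = 144·2π.
So (1/(2π)) ∫_{-π}^{π} (11x - 12)^2 dx = 121π^2/3 + 144 = 121π^2/3 + 144.
Parseval ⇒ Σ |c_n|^2 = 121π^2/3 + 144.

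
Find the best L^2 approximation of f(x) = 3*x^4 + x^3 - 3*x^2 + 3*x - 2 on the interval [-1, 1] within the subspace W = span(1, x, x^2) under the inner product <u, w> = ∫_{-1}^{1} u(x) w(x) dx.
g(x) = -3*x^2/7 + 18*x/5 - 79/35

The best approximation g ∈ W is the orthogonal projection of f onto W. Writing g = a_0 + a_1 x + a_2 x^2, the coefficients solve the normal equations G · a = b where
  G_{ij} = <φ_i, φ_j> and b_i = <f, φ_i>, with φ_0 = 1, φ_1 = x, φ_2 = x^2.
G =
  [2, 0, 2/3]
  [0, 2/3, 0]
  [2/3, 0, 2/5],
b = (-24/5, 12/5, -176/105).
Solving gives a_0 = -79/35, a_1 = 18/5, a_2 = -3/7, so
  g(x) = -3*x^2/7 + 18*x/5 - 79/35.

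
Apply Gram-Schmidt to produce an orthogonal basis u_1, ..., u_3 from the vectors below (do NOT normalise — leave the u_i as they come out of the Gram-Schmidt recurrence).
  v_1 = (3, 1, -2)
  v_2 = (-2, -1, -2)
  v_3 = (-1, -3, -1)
Orthogonal basis:
  u_1 = (3, 1, -2)
  u_2 = (-19/14, -11/14, -17/7)
  u_3 = (100/117, -250/117, 25/117)

Apply the Gram-Schmidt recurrence
  u_1 = v_1
  u_i = v_i − Σ_{j<i} ((v_i · u_j) / (u_j · u_j)) · u_j.

Step by step this gives:
  u_1 = (3, 1, -2)
  u_2 = (-19/14, -11/14, -17/7)
  u_3 = (100/117, -250/117, 25/117)

Orthogonality check:
  u_2 · u_1 = 0 (should be 0)
  u_3 · u_1 = 0 (should be 0)
  u_3 · u_2 = 0 (should be 0)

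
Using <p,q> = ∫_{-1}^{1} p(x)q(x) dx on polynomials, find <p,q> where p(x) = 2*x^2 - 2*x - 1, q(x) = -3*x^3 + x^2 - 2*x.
<p,q> = 26/5

Expand the product: p(x)·q(x) = -6*x^5 + 8*x^4 - 3*x^3 + 3*x^2 + 2*x.
∫_{-1}^{1} of each monomial x^k gives [2/(k+1) if k even, 0 if k odd]. Integrating term-by-term (or equivalently evaluating the antiderivative F(x) = -x^6 + 8*x^5/5 - 3*x^4/4 + x^3 + x^2 at the endpoints):
  F(1) − F(−1) = 37/20 − (-67/20) = 26/5.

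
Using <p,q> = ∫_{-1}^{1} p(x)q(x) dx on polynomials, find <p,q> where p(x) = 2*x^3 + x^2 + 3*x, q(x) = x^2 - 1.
<p,q> = -4/15

Expand the product: p(x)·q(x) = 2*x^5 + x^4 + x^3 - x^2 - 3*x.
∫_{-1}^{1} of each monomial x^k gives [2/(k+1) if k even, 0 if k odd]. Integrating term-by-term (or equivalently evaluating the antiderivative F(x) = x^6/3 + x^5/5 + x^4/4 - x^3/3 - 3*x^2/2 at the endpoints):
  F(1) − F(−1) = -21/20 − (-47/60) = -4/15.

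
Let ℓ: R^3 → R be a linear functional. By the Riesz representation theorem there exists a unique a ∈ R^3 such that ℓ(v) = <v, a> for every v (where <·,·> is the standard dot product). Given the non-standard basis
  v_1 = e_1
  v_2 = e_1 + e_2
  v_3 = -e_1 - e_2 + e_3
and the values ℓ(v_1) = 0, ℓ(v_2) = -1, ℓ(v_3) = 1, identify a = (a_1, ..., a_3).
a = (0, -1, 0)

Write a = (a_1, ..., a_3) in the standard basis. For each basis vector v_i, ℓ(v_i) = <v_i, a> is a linear equation in the a_j's. Collect the n equations into a matrix system V a = ℓ, where row i of V is v_i (expressed in the standard basis). Since V is invertible (lower-triangular with 1s on the diagonal, up to permutation), solve by back-substitution:
  V =
[[1, 0, 0],
 [1, 1, 0],
 [-1, -1, 1]]
  V a = (0, -1, 1)
Solving gives a = (0, -1, 0).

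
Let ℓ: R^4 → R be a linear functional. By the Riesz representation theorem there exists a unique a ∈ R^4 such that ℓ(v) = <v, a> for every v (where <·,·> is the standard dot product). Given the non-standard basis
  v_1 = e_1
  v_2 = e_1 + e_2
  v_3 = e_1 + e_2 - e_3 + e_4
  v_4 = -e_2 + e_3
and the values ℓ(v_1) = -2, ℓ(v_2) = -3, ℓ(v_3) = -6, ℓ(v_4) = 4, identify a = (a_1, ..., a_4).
a = (-2, -1, 3, 0)

Write a = (a_1, ..., a_4) in the standard basis. For each basis vector v_i, ℓ(v_i) = <v_i, a> is a linear equation in the a_j's. Collect the n equations into a matrix system V a = ℓ, where row i of V is v_i (expressed in the standard basis). Since V is invertible (lower-triangular with 1s on the diagonal, up to permutation), solve by back-substitution:
  V =
[[1, 0, 0, 0],
 [1, 1, 0, 0],
 [1, 1, -1, 1],
 [0, -1, 1, 0]]
  V a = (-2, -3, -6, 4)
Solving gives a = (-2, -1, 3, 0).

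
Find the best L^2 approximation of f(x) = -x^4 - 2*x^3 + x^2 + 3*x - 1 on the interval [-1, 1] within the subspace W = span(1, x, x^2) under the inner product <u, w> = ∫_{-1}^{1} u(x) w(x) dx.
g(x) = x^2/7 + 9*x/5 - 32/35

The best approximation g ∈ W is the orthogonal projection of f onto W. Writing g = a_0 + a_1 x + a_2 x^2, the coefficients solve the normal equations G · a = b where
  G_{ij} = <φ_i, φ_j> and b_i = <f, φ_i>, with φ_0 = 1, φ_1 = x, φ_2 = x^2.
G =
  [2, 0, 2/3]
  [0, 2/3, 0]
  [2/3, 0, 2/5],
b = (-26/15, 6/5, -58/105).
Solving gives a_0 = -32/35, a_1 = 9/5, a_2 = 1/7, so
  g(x) = x^2/7 + 9*x/5 - 32/35.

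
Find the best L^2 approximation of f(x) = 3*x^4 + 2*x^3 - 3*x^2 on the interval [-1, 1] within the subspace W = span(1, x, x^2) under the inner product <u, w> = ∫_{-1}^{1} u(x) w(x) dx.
g(x) = -3*x^2/7 + 6*x/5 - 9/35

The best approximation g ∈ W is the orthogonal projection of f onto W. Writing g = a_0 + a_1 x + a_2 x^2, the coefficients solve the normal equations G · a = b where
  G_{ij} = <φ_i, φ_j> and b_i = <f, φ_i>, with φ_0 = 1, φ_1 = x, φ_2 = x^2.
G =
  [2, 0, 2/3]
  [0, 2/3, 0]
  [2/3, 0, 2/5],
b = (-4/5, 4/5, -12/35).
Solving gives a_0 = -9/35, a_1 = 6/5, a_2 = -3/7, so
  g(x) = -3*x^2/7 + 6*x/5 - 9/35.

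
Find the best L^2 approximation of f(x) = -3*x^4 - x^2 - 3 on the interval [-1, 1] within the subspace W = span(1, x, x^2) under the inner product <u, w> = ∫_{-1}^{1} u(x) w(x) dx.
g(x) = -25*x^2/7 - 96/35

The best approximation g ∈ W is the orthogonal projection of f onto W. Writing g = a_0 + a_1 x + a_2 x^2, the coefficients solve the normal equations G · a = b where
  G_{ij} = <φ_i, φ_j> and b_i = <f, φ_i>, with φ_0 = 1, φ_1 = x, φ_2 = x^2.
G =
  [2, 0, 2/3]
  [0, 2/3, 0]
  [2/3, 0, 2/5],
b = (-118/15, 0, -114/35).
Solving gives a_0 = -96/35, a_1 = 0, a_2 = -25/7, so
  g(x) = -25*x^2/7 - 96/35.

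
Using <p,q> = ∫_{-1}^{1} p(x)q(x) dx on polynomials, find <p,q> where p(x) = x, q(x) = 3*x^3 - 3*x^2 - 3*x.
<p,q> = -4/5

Expand the product: p(x)·q(x) = 3*x^4 - 3*x^3 - 3*x^2.
∫_{-1}^{1} of each monomial x^k gives [2/(k+1) if k even, 0 if k odd]. Integrating term-by-term (or equivalently evaluating the antiderivative F(x) = 3*x^5/5 - 3*x^4/4 - x^3 at the endpoints):
  F(1) − F(−1) = -23/20 − (-7/20) = -4/5.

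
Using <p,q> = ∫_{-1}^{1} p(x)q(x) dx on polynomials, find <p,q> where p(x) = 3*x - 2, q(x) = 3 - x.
<p,q> = -14

Expand the product: p(x)·q(x) = -3*x^2 + 11*x - 6.
∫_{-1}^{1} of each monomial x^k gives [2/(k+1) if k even, 0 if k odd]. Integrating term-by-term (or equivalently evaluating the antiderivative F(x) = -x^3 + 11*x^2/2 - 6*x at the endpoints):
  F(1) − F(−1) = -3/2 − (25/2) = -14.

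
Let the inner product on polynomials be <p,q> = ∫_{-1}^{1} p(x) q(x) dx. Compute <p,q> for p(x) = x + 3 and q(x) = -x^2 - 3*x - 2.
<p,q> = -16

Expand the product: p(x)·q(x) = -x^3 - 6*x^2 - 11*x - 6.
∫_{-1}^{1} of each monomial x^k gives [2/(k+1) if k even, 0 if k odd]. Integrating term-by-term (or equivalently evaluating the antiderivative F(x) = -x^4/4 - 2*x^3 - 11*x^2/2 - 6*x at the endpoints):
  F(1) − F(−1) = -55/4 − (9/4) = -16.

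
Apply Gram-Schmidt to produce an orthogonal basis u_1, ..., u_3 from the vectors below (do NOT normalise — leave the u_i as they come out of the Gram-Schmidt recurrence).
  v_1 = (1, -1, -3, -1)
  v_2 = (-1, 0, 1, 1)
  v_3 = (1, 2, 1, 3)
Orthogonal basis:
  u_1 = (1, -1, -3, -1)
  u_2 = (-7/12, -5/12, -1/4, 7/12)
  u_3 = (18/11, 16/11, -8/11, 26/11)

Apply the Gram-Schmidt recurrence
  u_1 = v_1
  u_i = v_i − Σ_{j<i} ((v_i · u_j) / (u_j · u_j)) · u_j.

Step by step this gives:
  u_1 = (1, -1, -3, -1)
  u_2 = (-7/12, -5/12, -1/4, 7/12)
  u_3 = (18/11, 16/11, -8/11, 26/11)

Orthogonality check:
  u_2 · u_1 = 0 (should be 0)
  u_3 · u_1 = 0 (should be 0)
  u_3 · u_2 = 0 (should be 0)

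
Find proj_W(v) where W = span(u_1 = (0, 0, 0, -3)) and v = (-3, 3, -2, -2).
proj_W(v) = (0, 0, 0, -2)

Set up U = [u_1 | ... | u_1] ∈ R^(4×1). The projector onto W = col(U) is P = U (U^T U)^(-1) U^T.
Compute U^T U =
  [9],
and U^T v = (6).
Solve U^T U · c = U^T v for the coefficients: c = (2/3). The projection is proj_W(v) = U c.
Check: (v - proj_W(v)) · u_1 = 0  (should be 0).
Result: proj_W(v) = (0, 0, 0, -2).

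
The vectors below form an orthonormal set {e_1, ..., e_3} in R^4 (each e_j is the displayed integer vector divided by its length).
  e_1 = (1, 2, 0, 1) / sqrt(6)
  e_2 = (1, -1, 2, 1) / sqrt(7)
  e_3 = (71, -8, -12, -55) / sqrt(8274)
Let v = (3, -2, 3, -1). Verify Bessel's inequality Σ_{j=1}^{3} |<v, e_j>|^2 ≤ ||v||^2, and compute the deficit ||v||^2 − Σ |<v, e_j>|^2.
Σ |<v, e_j>|^2 = 4410/197; ||v||^2 = 23; deficit = 121/197

Write each e_j = u_j / sqrt(<u_j, u_j>) where u_j is the displayed integer vector. Then <v, e_j> = <v, u_j> / sqrt(<u_j, u_j>), so |<v, e_j>|^2 = <v, u_j>^2 / <u_j, u_j>.
Coefficients: <v, e_1> = -2/sqrt(6), <v, e_2> = 10/sqrt(7), <v, e_3> = 248/sqrt(8274).
Square and sum: Σ |<v, e_j>|^2 = 4410/197.
Compute ||v||^2 = v·v = 23.
Deficit = 23 − 4410/197 = 121/197 ≥ 0, confirming Bessel's inequality. (The deficit equals ||v − Σ <v,e_j> e_j||^2, the squared distance from v to span{e_j}.)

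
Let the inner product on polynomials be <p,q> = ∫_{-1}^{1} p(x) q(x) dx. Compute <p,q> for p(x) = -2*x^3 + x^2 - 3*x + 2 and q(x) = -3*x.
<p,q> = 42/5

Expand the product: p(x)·q(x) = 6*x^4 - 3*x^3 + 9*x^2 - 6*x.
∫_{-1}^{1} of each monomial x^k gives [2/(k+1) if k even, 0 if k odd]. Integrating term-by-term (or equivalently evaluating the antiderivative F(x) = 6*x^5/5 - 3*x^4/4 + 3*x^3 - 3*x^2 at the endpoints):
  F(1) − F(−1) = 9/20 − (-159/20) = 42/5.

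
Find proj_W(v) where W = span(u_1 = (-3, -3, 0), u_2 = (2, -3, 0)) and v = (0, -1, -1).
proj_W(v) = (0, -1, 0)

Set up U = [u_1 | ... | u_2] ∈ R^(3×2). The projector onto W = col(U) is P = U (U^T U)^(-1) U^T.
Compute U^T U =
  [18, 3]
  [3, 13],
and U^T v = (3, 3).
Solve U^T U · c = U^T v for the coefficients: c = (2/15, 1/5). The projection is proj_W(v) = U c.
Check: (v - proj_W(v)) · u_1 = 0  (should be 0).
Check: (v - proj_W(v)) · u_2 = 0  (should be 0).
Result: proj_W(v) = (0, -1, 0).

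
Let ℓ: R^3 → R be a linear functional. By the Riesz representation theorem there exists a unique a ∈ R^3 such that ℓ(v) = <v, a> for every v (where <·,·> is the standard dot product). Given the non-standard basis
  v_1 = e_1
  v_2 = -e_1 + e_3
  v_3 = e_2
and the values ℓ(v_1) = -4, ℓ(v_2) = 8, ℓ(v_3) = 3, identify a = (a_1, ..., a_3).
a = (-4, 3, 4)

Write a = (a_1, ..., a_3) in the standard basis. For each basis vector v_i, ℓ(v_i) = <v_i, a> is a linear equation in the a_j's. Collect the n equations into a matrix system V a = ℓ, where row i of V is v_i (expressed in the standard basis). Since V is invertible (lower-triangular with 1s on the diagonal, up to permutation), solve by back-substitution:
  V =
[[1, 0, 0],
 [-1, 0, 1],
 [0, 1, 0]]
  V a = (-4, 8, 3)
Solving gives a = (-4, 3, 4).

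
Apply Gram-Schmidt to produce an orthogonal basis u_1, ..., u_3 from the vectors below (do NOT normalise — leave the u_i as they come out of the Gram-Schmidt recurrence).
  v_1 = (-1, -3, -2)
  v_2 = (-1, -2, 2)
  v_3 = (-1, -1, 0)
Orthogonal basis:
  u_1 = (-1, -3, -2)
  u_2 = (-11/14, -19/14, 17/7)
  u_3 = (-20/39, 8/39, -2/39)

Apply the Gram-Schmidt recurrence
  u_1 = v_1
  u_i = v_i − Σ_{j<i} ((v_i · u_j) / (u_j · u_j)) · u_j.

Step by step this gives:
  u_1 = (-1, -3, -2)
  u_2 = (-11/14, -19/14, 17/7)
  u_3 = (-20/39, 8/39, -2/39)

Orthogonality check:
  u_2 · u_1 = 0 (should be 0)
  u_3 · u_1 = 0 (should be 0)
  u_3 · u_2 = 0 (should be 0)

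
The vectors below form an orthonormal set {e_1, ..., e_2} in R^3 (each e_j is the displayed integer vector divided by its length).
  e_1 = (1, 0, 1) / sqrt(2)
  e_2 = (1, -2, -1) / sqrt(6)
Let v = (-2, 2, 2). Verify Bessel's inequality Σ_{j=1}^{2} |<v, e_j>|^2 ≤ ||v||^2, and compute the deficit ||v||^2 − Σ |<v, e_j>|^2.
Σ |<v, e_j>|^2 = 32/3; ||v||^2 = 12; deficit = 4/3

Write each e_j = u_j / sqrt(<u_j, u_j>) where u_j is the displayed integer vector. Then <v, e_j> = <v, u_j> / sqrt(<u_j, u_j>), so |<v, e_j>|^2 = <v, u_j>^2 / <u_j, u_j>.
Coefficients: <v, e_1> = 0/sqrt(2), <v, e_2> = -8/sqrt(6).
Square and sum: Σ |<v, e_j>|^2 = 32/3.
Compute ||v||^2 = v·v = 12.
Deficit = 12 − 32/3 = 4/3 ≥ 0, confirming Bessel's inequality. (The deficit equals ||v − Σ <v,e_j> e_j||^2, the squared distance from v to span{e_j}.)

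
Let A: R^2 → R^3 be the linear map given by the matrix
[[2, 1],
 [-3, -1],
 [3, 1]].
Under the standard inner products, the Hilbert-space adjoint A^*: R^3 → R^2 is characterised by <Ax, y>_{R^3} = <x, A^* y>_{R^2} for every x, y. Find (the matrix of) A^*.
A^* = A^T =
[[2, -3, 3],
 [1, -1, 1]]

For real matrices with standard dot products, the defining identity <Ax, y> = <x, A^* y> gives (Ax)^T y = x^T (A^*) y, i.e. x^T A^T y = x^T (A^*) y. Since this holds for all x, y, we must have A^* = A^T. Therefore
A^* =
[[2, -3, 3],
 [1, -1, 1]].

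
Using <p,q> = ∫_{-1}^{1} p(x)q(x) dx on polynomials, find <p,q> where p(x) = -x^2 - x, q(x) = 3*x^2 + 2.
<p,q> = -38/15

Expand the product: p(x)·q(x) = -3*x^4 - 3*x^3 - 2*x^2 - 2*x.
∫_{-1}^{1} of each monomial x^k gives [2/(k+1) if k even, 0 if k odd]. Integrating term-by-term (or equivalently evaluating the antiderivative F(x) = -3*x^5/5 - 3*x^4/4 - 2*x^3/3 - x^2 at the endpoints):
  F(1) − F(−1) = -181/60 − (-29/60) = -38/15.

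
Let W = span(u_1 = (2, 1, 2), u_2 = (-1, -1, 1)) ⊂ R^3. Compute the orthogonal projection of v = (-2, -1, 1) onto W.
proj_W(v) = (-43/26, -19/13, 23/26)

Set up U = [u_1 | ... | u_2] ∈ R^(3×2). The projector onto W = col(U) is P = U (U^T U)^(-1) U^T.
Compute U^T U =
  [9, -1]
  [-1, 3],
and U^T v = (-3, 4).
Solve U^T U · c = U^T v for the coefficients: c = (-5/26, 33/26). The projection is proj_W(v) = U c.
Check: (v - proj_W(v)) · u_1 = 0  (should be 0).
Check: (v - proj_W(v)) · u_2 = 0  (should be 0).
Result: proj_W(v) = (-43/26, -19/13, 23/26).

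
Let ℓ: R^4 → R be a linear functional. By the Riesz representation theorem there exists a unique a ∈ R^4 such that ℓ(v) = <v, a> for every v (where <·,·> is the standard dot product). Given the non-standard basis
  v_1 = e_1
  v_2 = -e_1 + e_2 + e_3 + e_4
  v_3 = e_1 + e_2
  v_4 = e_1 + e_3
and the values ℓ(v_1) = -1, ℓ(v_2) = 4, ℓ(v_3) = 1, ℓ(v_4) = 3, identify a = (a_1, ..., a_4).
a = (-1, 2, 4, -3)

Write a = (a_1, ..., a_4) in the standard basis. For each basis vector v_i, ℓ(v_i) = <v_i, a> is a linear equation in the a_j's. Collect the n equations into a matrix system V a = ℓ, where row i of V is v_i (expressed in the standard basis). Since V is invertible (lower-triangular with 1s on the diagonal, up to permutation), solve by back-substitution:
  V =
[[1, 0, 0, 0],
 [-1, 1, 1, 1],
 [1, 1, 0, 0],
 [1, 0, 1, 0]]
  V a = (-1, 4, 1, 3)
Solving gives a = (-1, 2, 4, -3).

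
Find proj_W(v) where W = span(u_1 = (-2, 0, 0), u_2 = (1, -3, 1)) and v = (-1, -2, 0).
proj_W(v) = (-1, -9/5, 3/5)

Set up U = [u_1 | ... | u_2] ∈ R^(3×2). The projector onto W = col(U) is P = U (U^T U)^(-1) U^T.
Compute U^T U =
  [4, -2]
  [-2, 11],
and U^T v = (2, 5).
Solve U^T U · c = U^T v for the coefficients: c = (4/5, 3/5). The projection is proj_W(v) = U c.
Check: (v - proj_W(v)) · u_1 = 0  (should be 0).
Check: (v - proj_W(v)) · u_2 = 0  (should be 0).
Result: proj_W(v) = (-1, -9/5, 3/5).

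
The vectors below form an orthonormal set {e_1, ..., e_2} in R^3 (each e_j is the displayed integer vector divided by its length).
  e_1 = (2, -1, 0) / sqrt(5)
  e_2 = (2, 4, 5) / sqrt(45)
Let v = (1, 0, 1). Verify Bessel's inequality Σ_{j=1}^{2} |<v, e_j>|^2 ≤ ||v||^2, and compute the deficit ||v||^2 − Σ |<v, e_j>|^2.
Σ |<v, e_j>|^2 = 17/9; ||v||^2 = 2; deficit = 1/9

Write each e_j = u_j / sqrt(<u_j, u_j>) where u_j is the displayed integer vector. Then <v, e_j> = <v, u_j> / sqrt(<u_j, u_j>), so |<v, e_j>|^2 = <v, u_j>^2 / <u_j, u_j>.
Coefficients: <v, e_1> = 2/sqrt(5), <v, e_2> = 7/sqrt(45).
Square and sum: Σ |<v, e_j>|^2 = 17/9.
Compute ||v||^2 = v·v = 2.
Deficit = 2 − 17/9 = 1/9 ≥ 0, confirming Bessel's inequality. (The deficit equals ||v − Σ <v,e_j> e_j||^2, the squared distance from v to span{e_j}.)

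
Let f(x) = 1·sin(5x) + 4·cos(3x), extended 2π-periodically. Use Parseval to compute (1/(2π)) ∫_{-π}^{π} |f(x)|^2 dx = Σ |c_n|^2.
Σ |c_n|^2 = 17/2

Expand |f|^2 and use orthogonality of {sin(nx), cos(mx)} on [-π, π]:
  ∫_{-π}^{π} sin(nx)^2 dx = π, ∫ cos(mx)^2 dx = π, and cross terms integrate to 0.
So ∫_{-π}^{π} f(x)^2 dx = 1^2 · π + 4^2 · π = (1 + 16)π.
Divide by 2π: (1 + 16)/2 = 17/2.
By Parseval, this equals Σ |c_n|^2.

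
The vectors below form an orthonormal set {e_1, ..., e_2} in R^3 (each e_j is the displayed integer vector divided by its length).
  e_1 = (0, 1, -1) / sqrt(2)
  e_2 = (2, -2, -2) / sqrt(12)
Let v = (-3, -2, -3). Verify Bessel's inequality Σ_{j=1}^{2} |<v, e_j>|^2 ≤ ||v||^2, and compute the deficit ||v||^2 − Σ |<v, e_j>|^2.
Σ |<v, e_j>|^2 = 11/6; ||v||^2 = 22; deficit = 121/6

Write each e_j = u_j / sqrt(<u_j, u_j>) where u_j is the displayed integer vector. Then <v, e_j> = <v, u_j> / sqrt(<u_j, u_j>), so |<v, e_j>|^2 = <v, u_j>^2 / <u_j, u_j>.
Coefficients: <v, e_1> = 1/sqrt(2), <v, e_2> = 4/sqrt(12).
Square and sum: Σ |<v, e_j>|^2 = 11/6.
Compute ||v||^2 = v·v = 22.
Deficit = 22 − 11/6 = 121/6 ≥ 0, confirming Bessel's inequality. (The deficit equals ||v − Σ <v,e_j> e_j||^2, the squared distance from v to span{e_j}.)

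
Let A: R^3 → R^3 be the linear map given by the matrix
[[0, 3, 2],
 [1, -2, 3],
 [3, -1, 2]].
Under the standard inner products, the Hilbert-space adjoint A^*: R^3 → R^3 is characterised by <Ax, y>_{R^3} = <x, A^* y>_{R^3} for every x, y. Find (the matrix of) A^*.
A^* = A^T =
[[0, 1, 3],
 [3, -2, -1],
 [2, 3, 2]]

For real matrices with standard dot products, the defining identity <Ax, y> = <x, A^* y> gives (Ax)^T y = x^T (A^*) y, i.e. x^T A^T y = x^T (A^*) y. Since this holds for all x, y, we must have A^* = A^T. Therefore
A^* =
[[0, 1, 3],
 [3, -2, -1],
 [2, 3, 2]].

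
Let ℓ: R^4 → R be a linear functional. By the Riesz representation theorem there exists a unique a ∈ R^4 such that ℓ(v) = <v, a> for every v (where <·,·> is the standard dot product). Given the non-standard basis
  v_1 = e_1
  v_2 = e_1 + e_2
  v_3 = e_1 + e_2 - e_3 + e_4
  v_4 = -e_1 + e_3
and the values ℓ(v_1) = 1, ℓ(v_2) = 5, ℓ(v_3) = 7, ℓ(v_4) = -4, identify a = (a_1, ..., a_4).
a = (1, 4, -3, -1)

Write a = (a_1, ..., a_4) in the standard basis. For each basis vector v_i, ℓ(v_i) = <v_i, a> is a linear equation in the a_j's. Collect the n equations into a matrix system V a = ℓ, where row i of V is v_i (expressed in the standard basis). Since V is invertible (lower-triangular with 1s on the diagonal, up to permutation), solve by back-substitution:
  V =
[[1, 0, 0, 0],
 [1, 1, 0, 0],
 [1, 1, -1, 1],
 [-1, 0, 1, 0]]
  V a = (1, 5, 7, -4)
Solving gives a = (1, 4, -3, -1).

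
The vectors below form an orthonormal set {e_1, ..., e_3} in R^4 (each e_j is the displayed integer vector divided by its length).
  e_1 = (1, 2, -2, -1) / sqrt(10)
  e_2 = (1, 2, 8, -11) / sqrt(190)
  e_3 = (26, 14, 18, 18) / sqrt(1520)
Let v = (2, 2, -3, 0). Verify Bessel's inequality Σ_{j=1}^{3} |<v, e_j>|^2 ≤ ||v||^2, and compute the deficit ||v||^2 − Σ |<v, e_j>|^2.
Σ |<v, e_j>|^2 = 331/20; ||v||^2 = 17; deficit = 9/20

Write each e_j = u_j / sqrt(<u_j, u_j>) where u_j is the displayed integer vector. Then <v, e_j> = <v, u_j> / sqrt(<u_j, u_j>), so |<v, e_j>|^2 = <v, u_j>^2 / <u_j, u_j>.
Coefficients: <v, e_1> = 12/sqrt(10), <v, e_2> = -18/sqrt(190), <v, e_3> = 26/sqrt(1520).
Square and sum: Σ |<v, e_j>|^2 = 331/20.
Compute ||v||^2 = v·v = 17.
Deficit = 17 − 331/20 = 9/20 ≥ 0, confirming Bessel's inequality. (The deficit equals ||v − Σ <v,e_j> e_j||^2, the squared distance from v to span{e_j}.)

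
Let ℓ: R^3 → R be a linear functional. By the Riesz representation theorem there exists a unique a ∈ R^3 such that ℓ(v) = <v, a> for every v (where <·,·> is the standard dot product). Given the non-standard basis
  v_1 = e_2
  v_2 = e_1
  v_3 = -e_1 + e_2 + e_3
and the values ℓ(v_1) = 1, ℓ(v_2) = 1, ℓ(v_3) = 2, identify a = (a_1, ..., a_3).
a = (1, 1, 2)

Write a = (a_1, ..., a_3) in the standard basis. For each basis vector v_i, ℓ(v_i) = <v_i, a> is a linear equation in the a_j's. Collect the n equations into a matrix system V a = ℓ, where row i of V is v_i (expressed in the standard basis). Since V is invertible (lower-triangular with 1s on the diagonal, up to permutation), solve by back-substitution:
  V =
[[0, 1, 0],
 [1, 0, 0],
 [-1, 1, 1]]
  V a = (1, 1, 2)
Solving gives a = (1, 1, 2).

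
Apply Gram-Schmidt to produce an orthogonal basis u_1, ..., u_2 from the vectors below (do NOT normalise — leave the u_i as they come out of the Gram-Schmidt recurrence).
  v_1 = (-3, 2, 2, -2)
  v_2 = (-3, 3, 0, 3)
Orthogonal basis:
  u_1 = (-3, 2, 2, -2)
  u_2 = (-12/7, 15/7, -6/7, 27/7)

Apply the Gram-Schmidt recurrence
  u_1 = v_1
  u_i = v_i − Σ_{j<i} ((v_i · u_j) / (u_j · u_j)) · u_j.

Step by step this gives:
  u_1 = (-3, 2, 2, -2)
  u_2 = (-12/7, 15/7, -6/7, 27/7)

Orthogonality check:
  u_2 · u_1 = 0 (should be 0)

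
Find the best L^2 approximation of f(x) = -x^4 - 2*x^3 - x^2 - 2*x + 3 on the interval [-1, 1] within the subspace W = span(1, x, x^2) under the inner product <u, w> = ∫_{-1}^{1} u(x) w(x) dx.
g(x) = -13*x^2/7 - 16*x/5 + 108/35

The best approximation g ∈ W is the orthogonal projection of f onto W. Writing g = a_0 + a_1 x + a_2 x^2, the coefficients solve the normal equations G · a = b where
  G_{ij} = <φ_i, φ_j> and b_i = <f, φ_i>, with φ_0 = 1, φ_1 = x, φ_2 = x^2.
G =
  [2, 0, 2/3]
  [0, 2/3, 0]
  [2/3, 0, 2/5],
b = (74/15, -32/15, 46/35).
Solving gives a_0 = 108/35, a_1 = -16/5, a_2 = -13/7, so
  g(x) = -13*x^2/7 - 16*x/5 + 108/35.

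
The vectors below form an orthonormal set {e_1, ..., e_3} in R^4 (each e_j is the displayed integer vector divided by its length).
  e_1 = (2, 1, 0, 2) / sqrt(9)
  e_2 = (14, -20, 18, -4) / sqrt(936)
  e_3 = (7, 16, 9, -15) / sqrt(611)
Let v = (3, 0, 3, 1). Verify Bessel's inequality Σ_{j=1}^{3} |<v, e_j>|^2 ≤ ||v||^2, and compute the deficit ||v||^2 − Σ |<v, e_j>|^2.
Σ |<v, e_j>|^2 = 843/47; ||v||^2 = 19; deficit = 50/47

Write each e_j = u_j / sqrt(<u_j, u_j>) where u_j is the displayed integer vector. Then <v, e_j> = <v, u_j> / sqrt(<u_j, u_j>), so |<v, e_j>|^2 = <v, u_j>^2 / <u_j, u_j>.
Coefficients: <v, e_1> = 8/sqrt(9), <v, e_2> = 92/sqrt(936), <v, e_3> = 33/sqrt(611).
Square and sum: Σ |<v, e_j>|^2 = 843/47.
Compute ||v||^2 = v·v = 19.
Deficit = 19 − 843/47 = 50/47 ≥ 0, confirming Bessel's inequality. (The deficit equals ||v − Σ <v,e_j> e_j||^2, the squared distance from v to span{e_j}.)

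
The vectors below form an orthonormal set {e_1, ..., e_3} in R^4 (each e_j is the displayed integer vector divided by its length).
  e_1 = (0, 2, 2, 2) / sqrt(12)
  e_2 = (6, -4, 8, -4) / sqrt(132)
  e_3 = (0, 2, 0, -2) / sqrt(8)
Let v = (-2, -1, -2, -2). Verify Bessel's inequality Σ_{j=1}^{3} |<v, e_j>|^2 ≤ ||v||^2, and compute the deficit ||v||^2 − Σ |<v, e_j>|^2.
Σ |<v, e_j>|^2 = 237/22; ||v||^2 = 13; deficit = 49/22

Write each e_j = u_j / sqrt(<u_j, u_j>) where u_j is the displayed integer vector. Then <v, e_j> = <v, u_j> / sqrt(<u_j, u_j>), so |<v, e_j>|^2 = <v, u_j>^2 / <u_j, u_j>.
Coefficients: <v, e_1> = -10/sqrt(12), <v, e_2> = -16/sqrt(132), <v, e_3> = 2/sqrt(8).
Square and sum: Σ |<v, e_j>|^2 = 237/22.
Compute ||v||^2 = v·v = 13.
Deficit = 13 − 237/22 = 49/22 ≥ 0, confirming Bessel's inequality. (The deficit equals ||v − Σ <v,e_j> e_j||^2, the squared distance from v to span{e_j}.)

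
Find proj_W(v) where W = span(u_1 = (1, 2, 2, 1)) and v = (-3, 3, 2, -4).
proj_W(v) = (3/10, 3/5, 3/5, 3/10)

Set up U = [u_1 | ... | u_1] ∈ R^(4×1). The projector onto W = col(U) is P = U (U^T U)^(-1) U^T.
Compute U^T U =
  [10],
and U^T v = (3).
Solve U^T U · c = U^T v for the coefficients: c = (3/10). The projection is proj_W(v) = U c.
Check: (v - proj_W(v)) · u_1 = 0  (should be 0).
Result: proj_W(v) = (3/10, 3/5, 3/5, 3/10).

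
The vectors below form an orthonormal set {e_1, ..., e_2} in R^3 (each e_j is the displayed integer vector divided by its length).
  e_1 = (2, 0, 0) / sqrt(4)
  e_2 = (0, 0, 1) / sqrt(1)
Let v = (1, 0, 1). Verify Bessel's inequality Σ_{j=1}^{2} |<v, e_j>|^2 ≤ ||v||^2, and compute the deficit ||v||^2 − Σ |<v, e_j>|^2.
Σ |<v, e_j>|^2 = 2; ||v||^2 = 2; deficit = 0

Write each e_j = u_j / sqrt(<u_j, u_j>) where u_j is the displayed integer vector. Then <v, e_j> = <v, u_j> / sqrt(<u_j, u_j>), so |<v, e_j>|^2 = <v, u_j>^2 / <u_j, u_j>.
Coefficients: <v, e_1> = 2/sqrt(4), <v, e_2> = 1/sqrt(1).
Square and sum: Σ |<v, e_j>|^2 = 2.
Compute ||v||^2 = v·v = 2.
Deficit = 2 − 2 = 0 ≥ 0, confirming Bessel's inequality. (The deficit equals ||v − Σ <v,e_j> e_j||^2, the squared distance from v to span{e_j}.)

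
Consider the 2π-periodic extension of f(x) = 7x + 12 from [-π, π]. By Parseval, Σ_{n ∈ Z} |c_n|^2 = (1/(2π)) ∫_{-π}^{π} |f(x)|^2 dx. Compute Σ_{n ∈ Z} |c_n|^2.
Σ |c_n|^2 = 49π^2/3 + 144

Expand and integrate term by term over [-π, π]:
  ∫ (7x)^2 dx = 49·(2π^3/3); ∫ 2·7·(12)·x dx = 0 (odd integrand); ∫ 12^2 dx = 144·2π.
So (1/(2π)) ∫_{-π}^{π} (7x + 12)^2 dx = 49π^2/3 + 144 = 49π^2/3 + 144.
Parseval ⇒ Σ |c_n|^2 = 49π^2/3 + 144.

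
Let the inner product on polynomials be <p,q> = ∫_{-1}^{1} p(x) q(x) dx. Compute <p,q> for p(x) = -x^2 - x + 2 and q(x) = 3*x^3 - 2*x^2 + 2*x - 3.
<p,q> = -72/5

Expand the product: p(x)·q(x) = -3*x^5 - x^4 + 6*x^3 - 3*x^2 + 7*x - 6.
∫_{-1}^{1} of each monomial x^k gives [2/(k+1) if k even, 0 if k odd]. Integrating term-by-term (or equivalently evaluating the antiderivative F(x) = -x^6/2 - x^5/5 + 3*x^4/2 - x^3 + 7*x^2/2 - 6*x at the endpoints):
  F(1) − F(−1) = -27/10 − (117/10) = -72/5.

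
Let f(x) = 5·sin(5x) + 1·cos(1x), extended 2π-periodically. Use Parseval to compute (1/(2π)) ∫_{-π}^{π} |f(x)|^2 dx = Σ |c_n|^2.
Σ |c_n|^2 = 13

Expand |f|^2 and use orthogonality of {sin(nx), cos(mx)} on [-π, π]:
  ∫_{-π}^{π} sin(nx)^2 dx = π, ∫ cos(mx)^2 dx = π, and cross terms integrate to 0.
So ∫_{-π}^{π} f(x)^2 dx = 5^2 · π + 1^2 · π = (25 + 1)π.
Divide by 2π: (25 + 1)/2 = 13.
By Parseval, this equals Σ |c_n|^2.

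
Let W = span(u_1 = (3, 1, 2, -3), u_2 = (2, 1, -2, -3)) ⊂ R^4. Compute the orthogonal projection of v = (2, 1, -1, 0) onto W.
proj_W(v) = (22/27, 107/270, -19/27, -107/90)

Set up U = [u_1 | ... | u_2] ∈ R^(4×2). The projector onto W = col(U) is P = U (U^T U)^(-1) U^T.
Compute U^T U =
  [23, 12]
  [12, 18],
and U^T v = (5, 7).
Solve U^T U · c = U^T v for the coefficients: c = (1/45, 101/270). The projection is proj_W(v) = U c.
Check: (v - proj_W(v)) · u_1 = 0  (should be 0).
Check: (v - proj_W(v)) · u_2 = 0  (should be 0).
Result: proj_W(v) = (22/27, 107/270, -19/27, -107/90).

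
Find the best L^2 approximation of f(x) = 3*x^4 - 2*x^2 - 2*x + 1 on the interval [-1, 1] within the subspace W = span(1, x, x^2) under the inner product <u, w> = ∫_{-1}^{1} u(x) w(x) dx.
g(x) = 4*x^2/7 - 2*x + 26/35

The best approximation g ∈ W is the orthogonal projection of f onto W. Writing g = a_0 + a_1 x + a_2 x^2, the coefficients solve the normal equations G · a = b where
  G_{ij} = <φ_i, φ_j> and b_i = <f, φ_i>, with φ_0 = 1, φ_1 = x, φ_2 = x^2.
G =
  [2, 0, 2/3]
  [0, 2/3, 0]
  [2/3, 0, 2/5],
b = (28/15, -4/3, 76/105).
Solving gives a_0 = 26/35, a_1 = -2, a_2 = 4/7, so
  g(x) = 4*x^2/7 - 2*x + 26/35.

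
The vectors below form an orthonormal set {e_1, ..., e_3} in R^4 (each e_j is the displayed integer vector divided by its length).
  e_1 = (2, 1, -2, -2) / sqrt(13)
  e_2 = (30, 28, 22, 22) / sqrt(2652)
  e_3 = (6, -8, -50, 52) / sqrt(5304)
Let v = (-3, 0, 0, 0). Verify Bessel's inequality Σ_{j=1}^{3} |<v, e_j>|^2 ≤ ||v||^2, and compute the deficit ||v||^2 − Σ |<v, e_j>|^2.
Σ |<v, e_j>|^2 = 153/26; ||v||^2 = 9; deficit = 81/26

Write each e_j = u_j / sqrt(<u_j, u_j>) where u_j is the displayed integer vector. Then <v, e_j> = <v, u_j> / sqrt(<u_j, u_j>), so |<v, e_j>|^2 = <v, u_j>^2 / <u_j, u_j>.
Coefficients: <v, e_1> = -6/sqrt(13), <v, e_2> = -90/sqrt(2652), <v, e_3> = -18/sqrt(5304).
Square and sum: Σ |<v, e_j>|^2 = 153/26.
Compute ||v||^2 = v·v = 9.
Deficit = 9 − 153/26 = 81/26 ≥ 0, confirming Bessel's inequality. (The deficit equals ||v − Σ <v,e_j> e_j||^2, the squared distance from v to span{e_j}.)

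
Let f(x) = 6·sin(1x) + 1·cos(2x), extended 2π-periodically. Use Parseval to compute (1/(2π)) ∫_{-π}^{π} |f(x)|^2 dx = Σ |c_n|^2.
Σ |c_n|^2 = 37/2

Expand |f|^2 and use orthogonality of {sin(nx), cos(mx)} on [-π, π]:
  ∫_{-π}^{π} sin(nx)^2 dx = π, ∫ cos(mx)^2 dx = π, and cross terms integrate to 0.
So ∫_{-π}^{π} f(x)^2 dx = 6^2 · π + 1^2 · π = (36 + 1)π.
Divide by 2π: (36 + 1)/2 = 37/2.
By Parseval, this equals Σ |c_n|^2.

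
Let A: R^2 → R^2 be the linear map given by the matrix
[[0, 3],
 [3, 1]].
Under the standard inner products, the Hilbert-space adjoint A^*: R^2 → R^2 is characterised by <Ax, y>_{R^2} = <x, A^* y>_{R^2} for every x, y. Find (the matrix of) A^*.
A^* = A^T =
[[0, 3],
 [3, 1]]

For real matrices with standard dot products, the defining identity <Ax, y> = <x, A^* y> gives (Ax)^T y = x^T (A^*) y, i.e. x^T A^T y = x^T (A^*) y. Since this holds for all x, y, we must have A^* = A^T. Therefore
A^* =
[[0, 3],
 [3, 1]].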